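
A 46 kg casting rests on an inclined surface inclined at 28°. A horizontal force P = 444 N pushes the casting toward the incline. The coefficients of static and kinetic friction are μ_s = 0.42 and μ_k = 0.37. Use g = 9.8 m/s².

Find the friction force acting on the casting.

f ≈ 180 N (down the incline)

Resolve perpendicular to the incline: N = m g cos θ + P sin θ = 46×9.8×cos 28° + 444×sin 28° = 606.5 N.
Along the incline, the net driving force (taking up-slope positive) is P cos θ − m g sin θ = 392 − 211.6 = 180.4 N, so equilibrium requires friction f = -180.4 N (down-slope).
The limit of static friction is μ_s N = 254.7 N.
|f_req| = 180.4 ≤ 254.7 N → the casting is in equilibrium; friction equals the required value.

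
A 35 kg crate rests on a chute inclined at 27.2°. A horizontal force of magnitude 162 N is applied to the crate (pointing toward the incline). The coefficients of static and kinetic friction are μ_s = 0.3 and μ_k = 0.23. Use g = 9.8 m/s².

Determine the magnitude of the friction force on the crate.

The horizontal push has a component P sin θ into the surface, so N = m g cos θ + P sin θ = 305.1 + 74.05 = 379.1 N.
Parallel to the incline: P cos θ − m g sin θ = 144.1 − 156.8 = -12.7 N; the friction needed to balance this is 12.7 N acting up the slope.
Maximum static friction: μ_s N = 0.3 × 379.1 = 113.7 N.
Since 12.7 N is within the 113.7 N limit, the crate stays put and friction is exactly 12.7 N.

f ≈ 12.7 N (up the incline)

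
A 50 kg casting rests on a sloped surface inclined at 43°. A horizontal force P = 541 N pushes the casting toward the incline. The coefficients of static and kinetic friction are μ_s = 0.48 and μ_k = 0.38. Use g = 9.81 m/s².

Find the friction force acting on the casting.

The horizontal push has a component P sin θ into the surface, so N = m g cos θ + P sin θ = 358.7 + 369 = 727.7 N.
Parallel to the incline: P cos θ − m g sin θ = 395.7 − 334.5 = 61.14 N; the friction needed to balance this is 61.14 N acting down the slope.
Maximum static friction: μ_s N = 0.48 × 727.7 = 349.3 N.
|f_req| = 61.14 ≤ 349.3 N → the casting is in equilibrium; friction equals the required value.

f ≈ 61.1 N (down the incline)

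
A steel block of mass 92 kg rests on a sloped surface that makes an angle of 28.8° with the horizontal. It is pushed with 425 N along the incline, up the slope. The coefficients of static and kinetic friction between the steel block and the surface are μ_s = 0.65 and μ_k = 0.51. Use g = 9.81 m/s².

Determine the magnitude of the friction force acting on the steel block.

Perpendicular to the surface, N = m g cos θ = 92·9.81·cos 28.8° = 790.9 N.
For equilibrium along the incline the friction force must supply f = m g sin θ − P = 434.8 − 425 = 9.792 N (positive meaning up-slope).
The static-friction ceiling is μ_s N = 0.65 × 790.9 = 514.1 N.
Since |9.792| ≤ 514.1 N, no slip — friction simply equals what equilibrium demands.

f ≈ 9.79 N (up the incline)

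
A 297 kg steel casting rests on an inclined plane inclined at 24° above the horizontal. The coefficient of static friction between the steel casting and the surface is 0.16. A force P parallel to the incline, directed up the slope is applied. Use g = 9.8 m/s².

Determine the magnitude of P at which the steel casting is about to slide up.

P ≈ 1610 N

At impending motion up the slope, friction acts down-slope at its limit: f = μ_s N.
P is parallel to the surface, so N = m g cos θ = 2660 N.
Along the incline: P = m g sin θ + μ_s N = 1180 + 0.16×2660 = 1610 N.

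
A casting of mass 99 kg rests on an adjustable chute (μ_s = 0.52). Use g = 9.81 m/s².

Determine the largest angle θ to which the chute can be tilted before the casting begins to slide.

θ_max ≈ 27.5°

At the slip threshold, m g sin θ = μ_s · m g cos θ, so tan θ = μ_s.
θ_max = arctan(0.52) = 27.5°.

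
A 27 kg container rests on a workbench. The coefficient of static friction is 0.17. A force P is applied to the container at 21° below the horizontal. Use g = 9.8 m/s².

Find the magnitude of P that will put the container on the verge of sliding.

N = m g + P sin α (the push presses the container into the workbench).
At impending slip, P cos α = μ_s N = μ_s (m g + P sin α).
Solving: P (cos α − μ_s sin α) = μ_s m g → P = 0.17×265/(cos 21° − 0.17 sin 21°) = 45/0.8727 = 51.5 N.

P ≈ 51.5 N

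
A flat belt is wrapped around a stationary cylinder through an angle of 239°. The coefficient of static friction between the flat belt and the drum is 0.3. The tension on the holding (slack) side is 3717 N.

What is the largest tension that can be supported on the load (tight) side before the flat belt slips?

At impending slip the capstan equation gives T₂/T₁ = e^{μβ} with β in radians.
β = 239° × π/180 = 4.171 rad.
e^{μβ} = e^{0.3×4.171} = 3.495.
T₂ = T₁ · e^{μβ} = 3717 × 3.495 = 13000 N.

T_max ≈ 13000 N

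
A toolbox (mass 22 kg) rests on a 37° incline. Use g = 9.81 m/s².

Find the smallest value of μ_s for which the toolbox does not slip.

μ_s,min ≈ 0.754

At the slip threshold m g sin θ = μ_s m g cos θ, so μ_s,min = tan θ.
μ_s,min = tan 37° = 0.754.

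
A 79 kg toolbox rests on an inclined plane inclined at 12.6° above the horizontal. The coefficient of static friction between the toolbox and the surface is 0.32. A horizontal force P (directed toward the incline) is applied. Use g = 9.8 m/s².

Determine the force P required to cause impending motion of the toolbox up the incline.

At impending motion up the slope, friction acts down-slope at its limit: f = μ_s N.
Perpendicular to the incline: N = m g cos θ + P sin θ.
Along the incline: P cos θ = m g sin θ + μ_s N = m g sin θ + μ_s (m g cos θ + P sin θ).
Solving, P (cos θ − μ_s sin θ) = m g (sin θ + μ_s cos θ), so P = 79×9.8×(sin 12.6° + 0.32 cos 12.6°)/(cos 12.6° − 0.32 sin 12.6°) = 774×0.5304/0.9061 = 453 N.

P ≈ 453 N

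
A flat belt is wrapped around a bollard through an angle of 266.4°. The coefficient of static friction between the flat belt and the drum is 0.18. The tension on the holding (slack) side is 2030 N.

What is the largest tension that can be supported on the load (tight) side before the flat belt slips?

T_max ≈ 4690 N

At impending slip the capstan equation gives T₂/T₁ = e^{μβ} with β in radians.
β = 266.4° × π/180 = 4.65 rad.
e^{μβ} = e^{0.18×4.65} = 2.309.
T₂ = T₁ · e^{μβ} = 2030 × 2.309 = 4690 N.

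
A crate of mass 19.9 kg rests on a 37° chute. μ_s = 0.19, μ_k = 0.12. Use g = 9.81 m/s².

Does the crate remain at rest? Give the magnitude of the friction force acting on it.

N = m g cos θ = 156 N.
Down-slope weight component: m g sin θ = 117 N.
μ_s N = 29.6 N.
117 > 29.6 N, so it slides; kinetic friction f = μ_k N = 0.12×156 = 18.7 N.

f ≈ 18.7 N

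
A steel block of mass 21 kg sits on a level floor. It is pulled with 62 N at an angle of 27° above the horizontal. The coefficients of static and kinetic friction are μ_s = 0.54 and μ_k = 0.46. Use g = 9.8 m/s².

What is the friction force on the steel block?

f ≈ 55.2 N

Vertical equilibrium gives N = m g − P sin α = 177.7 N.
For equilibrium, f = P cos α = 62×cos 27° = 55.24 N.
μ_s N = 0.54 × 177.7 = 95.93 N.
55.24 ≤ 95.93 N → static; friction equals the required 55.2 N.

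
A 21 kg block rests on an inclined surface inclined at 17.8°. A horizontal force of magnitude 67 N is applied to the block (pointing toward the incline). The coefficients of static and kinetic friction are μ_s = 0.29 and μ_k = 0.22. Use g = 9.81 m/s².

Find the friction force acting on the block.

Resolve perpendicular to the incline: N = m g cos θ + P sin θ = 21×9.81×cos 17.8° + 67×sin 17.8° = 216.6 N.
Parallel to the incline: P cos θ − m g sin θ = 63.79 − 62.98 = 0.8164 N; the friction needed to balance this is 0.8164 N acting down the slope.
Maximum static friction: μ_s N = 0.29 × 216.6 = 62.82 N.
|f_req| = 0.8164 ≤ 62.82 N → the block is in equilibrium; friction equals the required value.

f ≈ 0.816 N (down the incline)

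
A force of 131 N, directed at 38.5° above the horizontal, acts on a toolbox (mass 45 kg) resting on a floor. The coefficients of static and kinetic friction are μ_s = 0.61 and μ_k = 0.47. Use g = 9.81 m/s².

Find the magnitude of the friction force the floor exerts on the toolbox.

f ≈ 103 N

N = m g − P sin α = 441.5 − 131×sin 38.5° = 359.9 N.
For equilibrium, f = P cos α = 131×cos 38.5° = 102.5 N.
The static-friction limit is μ_s N = 219.5 N.
Since 102.5 N does not exceed the limit, the toolbox stays at rest and f = 103 N.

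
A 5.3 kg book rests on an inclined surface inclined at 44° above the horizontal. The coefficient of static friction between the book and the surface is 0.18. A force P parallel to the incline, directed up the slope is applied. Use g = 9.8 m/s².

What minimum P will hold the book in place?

P_min ≈ 29.4 N

The book tends to slide down (tan θ > μ_s), so at the point of impending slip friction acts up-slope at its limit: f = μ_s N.
P is parallel to the surface, so N = m g cos θ = 37.4 N.
Along the incline: P + μ_s N = m g sin θ, so P = 36.1 − 0.18×37.4 = 29.4 N.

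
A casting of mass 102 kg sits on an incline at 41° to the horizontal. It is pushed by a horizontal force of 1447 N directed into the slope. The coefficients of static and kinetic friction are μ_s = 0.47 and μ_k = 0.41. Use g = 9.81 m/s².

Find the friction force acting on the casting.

f ≈ 436 N (down the incline)

Normal direction: N = m g cos θ + P sin θ = 1704 N.
Along the incline, the net driving force (taking up-slope positive) is P cos θ − m g sin θ = 1092 − 656.5 = 435.6 N, so equilibrium requires friction f = -435.6 N (down-slope).
The limit of static friction is μ_s N = 801.1 N.
|f_req| = 435.6 ≤ 801.1 N → the casting is in equilibrium; friction equals the required value.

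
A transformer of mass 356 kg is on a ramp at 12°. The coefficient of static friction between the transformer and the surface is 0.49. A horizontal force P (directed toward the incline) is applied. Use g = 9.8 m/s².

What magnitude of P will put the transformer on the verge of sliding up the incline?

P ≈ 2740 N

At impending motion up the slope, friction acts down-slope at its limit: f = μ_s N.
Perpendicular to the incline: N = m g cos θ + P sin θ.
Along the incline: P cos θ = m g sin θ + μ_s N = m g sin θ + μ_s (m g cos θ + P sin θ).
Solving, P (cos θ − μ_s sin θ) = m g (sin θ + μ_s cos θ), so P = 356×9.8×(sin 12° + 0.49 cos 12°)/(cos 12° − 0.49 sin 12°) = 3490×0.6872/0.8763 = 2740 N.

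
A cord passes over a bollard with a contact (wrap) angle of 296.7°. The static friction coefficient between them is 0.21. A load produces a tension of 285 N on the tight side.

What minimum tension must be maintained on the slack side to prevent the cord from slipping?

T_min ≈ 96.1 N

Capstan equation at impending slip: T_tight/T_slack = e^{μβ}.
β = 296.7° = 5.178 rad; e^{μβ} = e^{0.21×5.178} = 2.967.
T_slack = T_tight / e^{μβ} = 285 / 2.967 = 96.1 N.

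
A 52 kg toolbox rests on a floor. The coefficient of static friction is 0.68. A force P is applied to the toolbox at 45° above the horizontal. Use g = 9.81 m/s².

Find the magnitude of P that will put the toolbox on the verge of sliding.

P ≈ 292 N

N = m g − P sin α (the pull lifts the toolbox).
At impending slip, P cos α = μ_s N = μ_s (m g − P sin α).
Solving: P (cos α + μ_s sin α) = μ_s m g → P = 0.68×510/(cos 45° + 0.68 sin 45°) = 347/1.188 = 292 N.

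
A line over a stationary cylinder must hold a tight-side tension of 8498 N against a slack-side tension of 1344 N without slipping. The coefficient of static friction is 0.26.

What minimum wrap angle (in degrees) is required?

T₂/T₁ = e^{μβ} → β = ln(T₂/T₁)/μ.
β = ln(8498/1344)/0.26 = 1.844/0.26 = 7.093 rad.
In degrees: β = 7.093 × 180/π = 406°.

β_min ≈ 406°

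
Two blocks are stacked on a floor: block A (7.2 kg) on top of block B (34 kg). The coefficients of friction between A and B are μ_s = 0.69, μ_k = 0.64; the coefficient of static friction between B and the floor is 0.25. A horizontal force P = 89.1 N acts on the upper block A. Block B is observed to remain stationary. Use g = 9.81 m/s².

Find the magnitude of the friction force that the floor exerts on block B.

Normal force at the A–B interface: N₁ = m_A g = 70.63 N.
Maximum static friction on A from B: μ_s N₁ = 0.69×70.63 = 48.74 N.
Since P = 89.1 N > 48.74 N, A slides on B; the A–B friction is kinetic: f₁ = μ_k N₁ = 0.64×70.63 = 45.2 N.
By Newton's third law B feels 45.2 N forward from A. With B stationary, the floor's static friction on B balances it: f₂ = 45.2 N (well within μ_s(m_A+m_B)g = 101 N).

f ≈ 45.2 N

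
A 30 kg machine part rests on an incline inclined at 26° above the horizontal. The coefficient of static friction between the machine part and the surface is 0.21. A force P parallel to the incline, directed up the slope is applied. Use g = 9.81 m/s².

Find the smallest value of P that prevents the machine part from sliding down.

P_min ≈ 73.5 N

The machine part tends to slide down (tan θ > μ_s), so at the point of impending slip friction acts up-slope at its limit: f = μ_s N.
P is parallel to the surface, so N = m g cos θ = 265 N.
Along the incline: P + μ_s N = m g sin θ, so P = 129 − 0.21×265 = 73.5 N.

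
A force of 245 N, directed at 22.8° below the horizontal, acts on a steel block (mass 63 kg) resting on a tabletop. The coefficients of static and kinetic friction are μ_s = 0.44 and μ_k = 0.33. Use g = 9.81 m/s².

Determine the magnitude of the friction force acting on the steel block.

f ≈ 226 N

N = m g + P sin α = 618 + 245×sin 22.8° = 713 N.
Horizontally, friction must balance P cos α = 225.9 N.
μ_s N = 0.44 × 713 = 313.7 N.
Since 225.9 N does not exceed the limit, the steel block stays at rest and f = 226 N.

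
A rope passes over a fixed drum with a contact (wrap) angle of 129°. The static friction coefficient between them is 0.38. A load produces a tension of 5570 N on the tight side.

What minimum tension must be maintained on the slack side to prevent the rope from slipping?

Capstan equation at impending slip: T_tight/T_slack = e^{μβ}.
β = 129° = 2.251 rad; e^{μβ} = e^{0.38×2.251} = 2.353.
T_slack = T_tight / e^{μβ} = 5570 / 2.353 = 2370 N.

T_min ≈ 2370 N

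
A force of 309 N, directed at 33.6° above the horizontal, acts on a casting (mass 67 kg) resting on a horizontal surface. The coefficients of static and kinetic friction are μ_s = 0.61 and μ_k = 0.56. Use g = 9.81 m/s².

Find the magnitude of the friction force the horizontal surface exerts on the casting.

The vertical component of P reduces the normal force: N = m g − P sin α = 657.3 − 171 = 486.3 N.
The horizontal driving force is P cos α = 257.4 N, so equilibrium needs friction f = 257.4 N.
The static-friction limit is μ_s N = 296.6 N.
Since 257.4 N does not exceed the limit, the casting stays at rest and f = 257 N.

f ≈ 257 N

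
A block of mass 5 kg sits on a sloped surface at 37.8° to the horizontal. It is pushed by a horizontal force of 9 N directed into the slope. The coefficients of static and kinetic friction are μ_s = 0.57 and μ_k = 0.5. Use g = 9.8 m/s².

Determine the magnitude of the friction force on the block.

Resolve perpendicular to the incline: N = m g cos θ + P sin θ = 5×9.8×cos 37.8° + 9×sin 37.8° = 44.23 N.
Parallel to the incline: P cos θ − m g sin θ = 7.111 − 30.03 = -22.92 N; the friction needed to balance this is 22.92 N acting up the slope.
The limit of static friction is μ_s N = 25.21 N.
|f_req| = 22.92 ≤ 25.21 N → the block is in equilibrium; friction equals the required value.

f ≈ 22.9 N (up the incline)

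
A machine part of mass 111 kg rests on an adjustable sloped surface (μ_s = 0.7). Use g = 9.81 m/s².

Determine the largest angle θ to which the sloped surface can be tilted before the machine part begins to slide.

θ_max ≈ 35°

At the slip threshold, m g sin θ = μ_s · m g cos θ, so tan θ = μ_s.
θ_max = arctan(0.7) = 35°.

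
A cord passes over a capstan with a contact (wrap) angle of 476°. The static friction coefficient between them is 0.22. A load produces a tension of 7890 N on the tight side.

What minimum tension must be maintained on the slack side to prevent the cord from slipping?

T_min ≈ 1270 N

Capstan equation at impending slip: T_tight/T_slack = e^{μβ}.
β = 476° = 8.308 rad; e^{μβ} = e^{0.22×8.308} = 6.22.
T_slack = T_tight / e^{μβ} = 7890 / 6.22 = 1270 N.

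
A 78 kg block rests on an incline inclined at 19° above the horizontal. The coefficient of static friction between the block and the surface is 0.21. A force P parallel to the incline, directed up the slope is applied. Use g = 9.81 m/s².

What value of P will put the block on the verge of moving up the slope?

At impending motion up the slope, friction acts down-slope at its limit: f = μ_s N.
P is parallel to the surface, so N = m g cos θ = 723 N.
Along the incline: P = m g sin θ + μ_s N = 249 + 0.21×723 = 401 N.

P ≈ 401 N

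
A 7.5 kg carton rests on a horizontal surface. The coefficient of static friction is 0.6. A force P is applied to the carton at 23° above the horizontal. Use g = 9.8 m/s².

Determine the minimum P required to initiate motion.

N = m g − P sin α (the pull lifts the carton).
At impending slip, P cos α = μ_s N = μ_s (m g − P sin α).
Solving: P (cos α + μ_s sin α) = μ_s m g → P = 0.6×73.5/(cos 23° + 0.6 sin 23°) = 44.1/1.155 = 38.2 N.

P ≈ 38.2 N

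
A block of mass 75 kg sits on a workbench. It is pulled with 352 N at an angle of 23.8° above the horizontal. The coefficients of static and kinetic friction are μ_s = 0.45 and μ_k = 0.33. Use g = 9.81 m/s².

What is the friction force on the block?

f ≈ 196 N

The vertical component of P reduces the normal force: N = m g − P sin α = 735.8 − 142 = 593.7 N.
Horizontally, friction must balance P cos α = 322.1 N.
The static-friction limit is μ_s N = 267.2 N.
The required friction exceeds μ_s N, so the block moves and f = μ_k N = 196 N.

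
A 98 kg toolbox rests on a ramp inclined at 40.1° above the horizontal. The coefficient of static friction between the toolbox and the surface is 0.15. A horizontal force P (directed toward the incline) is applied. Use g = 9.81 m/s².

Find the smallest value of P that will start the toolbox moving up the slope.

P ≈ 1090 N

At impending motion up the slope, friction acts down-slope at its limit: f = μ_s N.
Perpendicular to the incline: N = m g cos θ + P sin θ.
Along the incline: P cos θ = m g sin θ + μ_s N = m g sin θ + μ_s (m g cos θ + P sin θ).
Solving, P (cos θ − μ_s sin θ) = m g (sin θ + μ_s cos θ), so P = 98×9.81×(sin 40.1° + 0.15 cos 40.1°)/(cos 40.1° − 0.15 sin 40.1°) = 961×0.7589/0.6683 = 1090 N.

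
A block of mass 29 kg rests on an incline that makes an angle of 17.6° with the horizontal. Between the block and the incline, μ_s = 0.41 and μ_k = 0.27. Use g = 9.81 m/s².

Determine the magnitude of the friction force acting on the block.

f ≈ 86 N (up the incline)

Perpendicular to the surface, N = m g cos θ = 29·9.81·cos 17.6° = 271.2 N.
Along the slope the weight component is m g sin θ = 86.02 N; friction must supply exactly this, acting up-slope.
Static friction can supply at most μ_s N = 111.2 N.
Since |86.02| ≤ 111.2 N, static friction is sufficient; f equals the required value, not μ_s N.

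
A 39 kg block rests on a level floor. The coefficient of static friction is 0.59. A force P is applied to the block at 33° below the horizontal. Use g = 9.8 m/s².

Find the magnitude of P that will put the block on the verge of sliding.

P ≈ 436 N

N = m g + P sin α (the push presses the block into the level floor).
At impending slip, P cos α = μ_s N = μ_s (m g + P sin α).
Solving: P (cos α − μ_s sin α) = μ_s m g → P = 0.59×382/(cos 33° − 0.59 sin 33°) = 225/0.5173 = 436 N.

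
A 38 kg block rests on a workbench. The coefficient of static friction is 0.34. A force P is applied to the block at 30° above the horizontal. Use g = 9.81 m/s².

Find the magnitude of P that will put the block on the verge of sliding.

N = m g − P sin α (the pull lifts the block).
At impending slip, P cos α = μ_s N = μ_s (m g − P sin α).
Solving: P (cos α + μ_s sin α) = μ_s m g → P = 0.34×373/(cos 30° + 0.34 sin 30°) = 127/1.036 = 122 N.

P ≈ 122 N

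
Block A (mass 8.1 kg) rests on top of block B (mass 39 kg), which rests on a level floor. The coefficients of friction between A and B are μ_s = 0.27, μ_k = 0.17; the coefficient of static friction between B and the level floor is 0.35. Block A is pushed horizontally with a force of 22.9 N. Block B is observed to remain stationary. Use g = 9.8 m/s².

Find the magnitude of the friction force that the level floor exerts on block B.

The normal force B exerts on A is simply A's weight, N₁ = 79.38 N.
Maximum static friction on A from B: μ_s N₁ = 0.27×79.38 = 21.43 N.
P = 22.9 N exceeds that limit, so A slips over B and the interface friction becomes kinetic: f₁ = μ_k N₁ = 0.17×79.38 = 13.5 N.
B experiences an equal 13.5 N forward from A (third law). B is in equilibrium, so the floor supplies f₂ = 13.5 N of static friction (limit μ_s(m_A+m_B)g = 161.6 N, not exceeded).

f ≈ 13.5 N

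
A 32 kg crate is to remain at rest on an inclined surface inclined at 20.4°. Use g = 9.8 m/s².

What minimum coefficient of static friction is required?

At the slip threshold m g sin θ = μ_s m g cos θ, so μ_s,min = tan θ.
μ_s,min = tan 20.4° = 0.372.

μ_s,min ≈ 0.372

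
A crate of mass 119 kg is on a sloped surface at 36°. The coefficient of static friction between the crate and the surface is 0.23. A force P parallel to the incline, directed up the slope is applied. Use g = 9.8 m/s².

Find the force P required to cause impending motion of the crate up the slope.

P ≈ 902 N

At impending motion up the slope, friction acts down-slope at its limit: f = μ_s N.
P is parallel to the surface, so N = m g cos θ = 943 N.
Along the incline: P = m g sin θ + μ_s N = 685 + 0.23×943 = 902 N.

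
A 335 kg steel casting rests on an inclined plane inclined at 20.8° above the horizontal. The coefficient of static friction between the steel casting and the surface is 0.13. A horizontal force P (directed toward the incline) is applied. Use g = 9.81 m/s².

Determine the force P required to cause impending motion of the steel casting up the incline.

At impending motion up the slope, friction acts down-slope at its limit: f = μ_s N.
Perpendicular to the incline: N = m g cos θ + P sin θ.
Along the incline: P cos θ = m g sin θ + μ_s N = m g sin θ + μ_s (m g cos θ + P sin θ).
Solving, P (cos θ − μ_s sin θ) = m g (sin θ + μ_s cos θ), so P = 335×9.81×(sin 20.8° + 0.13 cos 20.8°)/(cos 20.8° − 0.13 sin 20.8°) = 3290×0.4766/0.8887 = 1760 N.

P ≈ 1760 N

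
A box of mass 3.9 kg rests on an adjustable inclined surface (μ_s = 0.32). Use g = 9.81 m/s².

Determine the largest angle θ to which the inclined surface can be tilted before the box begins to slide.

At the slip threshold, m g sin θ = μ_s · m g cos θ, so tan θ = μ_s.
θ_max = arctan(0.32) = 17.7°.

θ_max ≈ 17.7°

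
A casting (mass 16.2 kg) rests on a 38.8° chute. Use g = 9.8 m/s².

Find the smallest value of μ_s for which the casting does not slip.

At the slip threshold m g sin θ = μ_s m g cos θ, so μ_s,min = tan θ.
μ_s,min = tan 38.8° = 0.804.

μ_s,min ≈ 0.804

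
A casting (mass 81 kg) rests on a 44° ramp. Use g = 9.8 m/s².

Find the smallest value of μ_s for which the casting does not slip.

μ_s,min ≈ 0.966

At the slip threshold m g sin θ = μ_s m g cos θ, so μ_s,min = tan θ.
μ_s,min = tan 44° = 0.966.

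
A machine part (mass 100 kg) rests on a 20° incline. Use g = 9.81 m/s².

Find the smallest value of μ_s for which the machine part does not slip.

At the slip threshold m g sin θ = μ_s m g cos θ, so μ_s,min = tan θ.
μ_s,min = tan 20° = 0.364.

μ_s,min ≈ 0.364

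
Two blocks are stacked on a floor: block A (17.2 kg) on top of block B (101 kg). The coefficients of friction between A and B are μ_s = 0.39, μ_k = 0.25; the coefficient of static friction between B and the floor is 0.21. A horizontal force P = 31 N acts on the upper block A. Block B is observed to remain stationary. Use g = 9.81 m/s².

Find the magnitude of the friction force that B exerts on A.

The normal force B exerts on A is simply A's weight, N₁ = 168.7 N.
So the A–B interface can sustain at most μ_s N₁ = 65.81 N of static friction.
Since P = 31 N ≤ 65.81 N, A does not slip on B; friction on A equals P = 31 N.
By Newton's third law B feels 31 N forward from A. With B stationary, the floor's static friction on B balances it: f₂ = 31 N (well within μ_s(m_A+m_B)g = 243.5 N).

f ≈ 31 N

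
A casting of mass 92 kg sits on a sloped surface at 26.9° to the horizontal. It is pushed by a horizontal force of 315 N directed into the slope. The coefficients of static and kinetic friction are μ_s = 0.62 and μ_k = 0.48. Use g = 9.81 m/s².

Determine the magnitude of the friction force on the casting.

Normal direction: N = m g cos θ + P sin θ = 947.4 N.
Along the incline, the net driving force (taking up-slope positive) is P cos θ − m g sin θ = 280.9 − 408.3 = -127.4 N, so equilibrium requires friction f = 127.4 N (up-slope).
The limit of static friction is μ_s N = 587.4 N.
Since 127.4 N is within the 587.4 N limit, the casting stays put and friction is exactly 127 N.

f ≈ 127 N (up the incline)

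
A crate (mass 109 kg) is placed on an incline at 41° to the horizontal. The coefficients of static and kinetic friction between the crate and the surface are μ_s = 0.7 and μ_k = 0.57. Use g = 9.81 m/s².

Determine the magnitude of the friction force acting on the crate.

Perpendicular to the surface, N = m g cos θ = 109·9.81·cos 41° = 807 N.
For equilibrium along the incline, friction must balance the weight component: f = m g sin θ = 701.5 N up the slope.
Maximum static friction available: μ_s N = 0.7 × 807 = 564.9 N.
|701.5| exceeds 564.9 N, so the crate slips down-slope; friction is kinetic, f = μ_k N = 0.57×807 = 460 N.

f ≈ 460 N (up the incline)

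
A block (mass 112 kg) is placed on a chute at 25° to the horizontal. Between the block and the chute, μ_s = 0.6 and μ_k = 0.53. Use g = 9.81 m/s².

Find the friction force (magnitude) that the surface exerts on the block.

f ≈ 464 N (up the incline)

Normal force: N = m g cos θ = 112 × 9.81 × cos 25° = 995.8 N.
For equilibrium along the incline, friction must balance the weight component: f = m g sin θ = 464.3 N up the slope.
The static-friction ceiling is μ_s N = 0.6 × 995.8 = 597.5 N.
Since |464.3| ≤ 597.5 N, the block remains in static equilibrium and friction takes exactly the required value.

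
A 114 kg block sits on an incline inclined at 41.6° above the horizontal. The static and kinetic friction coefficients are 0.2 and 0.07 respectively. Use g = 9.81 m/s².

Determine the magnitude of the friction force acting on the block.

f ≈ 58.5 N (up the incline)

Perpendicular to the surface, N = m g cos θ = 114·9.81·cos 41.6° = 836.3 N.
Along the slope the weight component is m g sin θ = 742.5 N; friction must supply exactly this, acting up-slope.
The static-friction ceiling is μ_s N = 0.2 × 836.3 = 167.3 N.
Since |742.5| > 167.3 N, static friction cannot hold it; the block slides down the incline and kinetic friction applies: f = μ_k N = 0.07 × 836.3 = 58.5 N.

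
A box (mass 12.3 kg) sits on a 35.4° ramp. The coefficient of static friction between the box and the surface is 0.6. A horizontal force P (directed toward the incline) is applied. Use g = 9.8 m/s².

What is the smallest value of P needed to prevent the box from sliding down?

P_min ≈ 9.35 N

The box tends to slide down (tan θ > μ_s), so at the point of impending slip friction acts up-slope at its limit: f = μ_s N.
Perpendicular to the incline: N = m g cos θ + P sin θ.
Along the incline: P cos θ + μ_s N = m g sin θ, i.e. P cos θ + μ_s (m g cos θ + P sin θ) = m g sin θ.
Solving, P (cos θ + μ_s sin θ) = m g (sin θ − μ_s cos θ), so P = 121×0.0902/1.163 = 9.35 N.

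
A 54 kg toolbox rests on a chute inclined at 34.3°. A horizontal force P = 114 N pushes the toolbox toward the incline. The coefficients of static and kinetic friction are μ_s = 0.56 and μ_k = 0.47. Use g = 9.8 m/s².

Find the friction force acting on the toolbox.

Normal direction: N = m g cos θ + P sin θ = 501.4 N.
Parallel to the incline: P cos θ − m g sin θ = 94.18 − 298.2 = -204 N; the friction needed to balance this is 204 N acting up the slope.
The limit of static friction is μ_s N = 280.8 N.
|f_req| = 204 ≤ 280.8 N → the toolbox is in equilibrium; friction equals the required value.

f ≈ 204 N (up the incline)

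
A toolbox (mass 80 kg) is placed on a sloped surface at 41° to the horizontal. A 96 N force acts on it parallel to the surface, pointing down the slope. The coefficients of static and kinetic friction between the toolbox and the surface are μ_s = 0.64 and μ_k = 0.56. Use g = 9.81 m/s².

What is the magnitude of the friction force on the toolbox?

f ≈ 332 N (up the incline)

The normal reaction is N = m g cos θ = 592.3 N.
Parallel to the incline, ΣF = 0 gives f = m g sin θ + P = 514.9 + 96 = 610.9 N (up-slope positive).
Maximum static friction available: μ_s N = 0.64 × 592.3 = 379.1 N.
Since |610.9| > 379.1 N, static friction cannot hold it; the toolbox slides down the incline and kinetic friction applies: f = μ_k N = 0.56 × 592.3 = 332 N.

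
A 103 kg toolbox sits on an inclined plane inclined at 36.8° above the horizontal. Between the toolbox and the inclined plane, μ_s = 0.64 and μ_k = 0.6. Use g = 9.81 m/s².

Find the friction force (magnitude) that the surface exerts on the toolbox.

f ≈ 485 N (up the incline)

Perpendicular to the surface, N = m g cos θ = 103·9.81·cos 36.8° = 809.1 N.
For equilibrium along the incline, friction must balance the weight component: f = m g sin θ = 605.3 N up the slope.
Static friction can supply at most μ_s N = 517.8 N.
|605.3| exceeds 517.8 N, so the toolbox slips down-slope; friction is kinetic, f = μ_k N = 0.6×809.1 = 485 N.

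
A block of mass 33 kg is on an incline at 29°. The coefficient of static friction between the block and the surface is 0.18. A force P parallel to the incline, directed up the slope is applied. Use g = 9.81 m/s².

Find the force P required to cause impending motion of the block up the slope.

P ≈ 208 N

At impending motion up the slope, friction acts down-slope at its limit: f = μ_s N.
P is parallel to the surface, so N = m g cos θ = 283 N.
Along the incline: P = m g sin θ + μ_s N = 157 + 0.18×283 = 208 N.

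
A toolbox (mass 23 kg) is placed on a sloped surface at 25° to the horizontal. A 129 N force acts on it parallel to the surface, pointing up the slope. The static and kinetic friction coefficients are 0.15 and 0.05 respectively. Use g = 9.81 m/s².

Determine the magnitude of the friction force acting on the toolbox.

Perpendicular to the surface, N = m g cos θ = 23·9.81·cos 25° = 204.5 N.
For equilibrium along the incline the friction force must supply f = m g sin θ − P = 95.36 − 129 = -33.64 N (positive meaning up-slope).
Maximum static friction available: μ_s N = 0.15 × 204.5 = 30.67 N.
Since |-33.64| > 30.67 N, static friction cannot hold it; the toolbox slides up the incline and kinetic friction applies: f = μ_k N = 0.05 × 204.5 = 10.2 N.

f ≈ 10.2 N (down the incline)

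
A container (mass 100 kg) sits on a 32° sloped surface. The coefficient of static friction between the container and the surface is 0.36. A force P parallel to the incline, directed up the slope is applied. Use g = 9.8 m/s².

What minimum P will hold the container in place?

P_min ≈ 220 N

The container tends to slide down (tan θ > μ_s), so at the point of impending slip friction acts up-slope at its limit: f = μ_s N.
P is parallel to the surface, so N = m g cos θ = 831 N.
Along the incline: P + μ_s N = m g sin θ, so P = 519 − 0.36×831 = 220 N.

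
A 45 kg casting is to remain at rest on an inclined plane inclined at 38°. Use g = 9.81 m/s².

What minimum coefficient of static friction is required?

At the slip threshold m g sin θ = μ_s m g cos θ, so μ_s,min = tan θ.
μ_s,min = tan 38° = 0.781.

μ_s,min ≈ 0.781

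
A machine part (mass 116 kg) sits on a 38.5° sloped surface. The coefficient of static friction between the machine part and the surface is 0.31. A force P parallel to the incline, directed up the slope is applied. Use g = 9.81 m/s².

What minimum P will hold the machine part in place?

P_min ≈ 432 N

The machine part tends to slide down (tan θ > μ_s), so at the point of impending slip friction acts up-slope at its limit: f = μ_s N.
P is parallel to the surface, so N = m g cos θ = 891 N.
Along the incline: P + μ_s N = m g sin θ, so P = 708 − 0.31×891 = 432 N.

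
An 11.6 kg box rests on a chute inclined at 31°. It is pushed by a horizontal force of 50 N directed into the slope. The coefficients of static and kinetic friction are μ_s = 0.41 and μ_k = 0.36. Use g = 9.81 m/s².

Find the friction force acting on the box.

f ≈ 15.8 N (up the incline)

Resolve perpendicular to the incline: N = m g cos θ + P sin θ = 11.6×9.81×cos 31° + 50×sin 31° = 123.3 N.
Along the incline, the net driving force (taking up-slope positive) is P cos θ − m g sin θ = 42.86 − 58.61 = -15.75 N, so equilibrium requires friction f = 15.75 N (up-slope).
The limit of static friction is μ_s N = 50.55 N.
Since 15.75 N is within the 50.55 N limit, the box stays put and friction is exactly 15.8 N.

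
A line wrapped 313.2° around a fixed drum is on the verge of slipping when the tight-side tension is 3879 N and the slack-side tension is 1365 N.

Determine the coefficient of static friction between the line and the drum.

T₂/T₁ = e^{μβ} → μ = ln(T₂/T₁)/β.
β = 313.2° = 5.466 rad.
μ = ln(3879/1365)/5.466 = ln(2.842)/5.466 = 0.191.

μ ≈ 0.191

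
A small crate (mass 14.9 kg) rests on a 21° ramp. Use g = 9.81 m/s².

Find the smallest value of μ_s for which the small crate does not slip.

At the slip threshold m g sin θ = μ_s m g cos θ, so μ_s,min = tan θ.
μ_s,min = tan 21° = 0.384.

μ_s,min ≈ 0.384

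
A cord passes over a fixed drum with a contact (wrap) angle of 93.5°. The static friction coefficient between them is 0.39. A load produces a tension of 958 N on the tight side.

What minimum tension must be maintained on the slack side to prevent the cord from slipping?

Capstan equation at impending slip: T_tight/T_slack = e^{μβ}.
β = 93.5° = 1.632 rad; e^{μβ} = e^{0.39×1.632} = 1.89.
T_slack = T_tight / e^{μβ} = 958 / 1.89 = 507 N.

T_min ≈ 507 N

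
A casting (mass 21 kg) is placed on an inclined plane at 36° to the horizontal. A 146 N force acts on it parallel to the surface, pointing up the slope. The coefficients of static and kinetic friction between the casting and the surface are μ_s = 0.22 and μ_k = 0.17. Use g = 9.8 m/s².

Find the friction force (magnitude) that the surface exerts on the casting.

The normal reaction is N = m g cos θ = 166.5 N.
The friction needed for equilibrium is m g sin θ − P = 121 − 146 = -25.03 N, measured positive up-slope.
Maximum static friction available: μ_s N = 0.22 × 166.5 = 36.63 N.
Since |-25.03| ≤ 36.63 N, the casting remains in static equilibrium and friction takes exactly the required value.

f ≈ 25 N (down the incline)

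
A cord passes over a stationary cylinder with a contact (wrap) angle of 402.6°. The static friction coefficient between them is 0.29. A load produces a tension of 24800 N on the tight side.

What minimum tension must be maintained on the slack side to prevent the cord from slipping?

Capstan equation at impending slip: T_tight/T_slack = e^{μβ}.
β = 402.6° = 7.027 rad; e^{μβ} = e^{0.29×7.027} = 7.673.
T_slack = T_tight / e^{μβ} = 24800 / 7.673 = 3230 N.

T_min ≈ 3230 N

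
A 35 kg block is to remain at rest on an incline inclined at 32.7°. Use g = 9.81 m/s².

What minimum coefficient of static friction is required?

At the slip threshold m g sin θ = μ_s m g cos θ, so μ_s,min = tan θ.
μ_s,min = tan 32.7° = 0.642.

μ_s,min ≈ 0.642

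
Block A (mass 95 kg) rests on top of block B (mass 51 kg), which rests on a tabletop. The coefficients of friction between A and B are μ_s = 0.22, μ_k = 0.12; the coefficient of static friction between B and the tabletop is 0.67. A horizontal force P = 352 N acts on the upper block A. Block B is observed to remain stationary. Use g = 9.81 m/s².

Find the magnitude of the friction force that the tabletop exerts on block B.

Normal force at the A–B interface: N₁ = m_A g = 932 N.
So the A–B interface can sustain at most μ_s N₁ = 205 N of static friction.
Since P = 352 N > 205 N, A slides on B; the A–B friction is kinetic: f₁ = μ_k N₁ = 0.12×932 = 112 N.
By Newton's third law B feels 112 N forward from A. With B stationary, the floor's static friction on B balances it: f₂ = 112 N (well within μ_s(m_A+m_B)g = 959.6 N).

f ≈ 112 N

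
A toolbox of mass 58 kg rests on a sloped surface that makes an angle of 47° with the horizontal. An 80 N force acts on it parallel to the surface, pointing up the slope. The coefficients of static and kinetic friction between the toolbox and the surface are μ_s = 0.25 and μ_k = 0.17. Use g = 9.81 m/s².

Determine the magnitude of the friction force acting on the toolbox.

The normal reaction is N = m g cos θ = 388 N.
The friction needed for equilibrium is m g sin θ − P = 416.1 − 80 = 336.1 N, measured positive up-slope.
The static-friction ceiling is μ_s N = 0.25 × 388 = 97.01 N.
|336.1| exceeds 97.01 N, so the toolbox slips down-slope; friction is kinetic, f = μ_k N = 0.17×388 = 66 N.

f ≈ 66 N (up the incline)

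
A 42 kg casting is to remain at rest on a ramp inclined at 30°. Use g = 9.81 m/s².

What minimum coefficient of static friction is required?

At the slip threshold m g sin θ = μ_s m g cos θ, so μ_s,min = tan θ.
μ_s,min = tan 30° = 0.577.

μ_s,min ≈ 0.577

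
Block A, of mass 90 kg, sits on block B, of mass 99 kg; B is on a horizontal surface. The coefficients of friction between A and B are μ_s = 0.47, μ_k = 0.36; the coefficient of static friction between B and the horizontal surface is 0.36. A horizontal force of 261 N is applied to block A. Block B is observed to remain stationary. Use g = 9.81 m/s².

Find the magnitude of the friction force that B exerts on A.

f ≈ 261 N

Between the blocks, N₁ = m_A g = 882.9 N.
So the A–B interface can sustain at most μ_s N₁ = 415 N of static friction.
P = 261 N is within that limit, so A and B move together (both at rest); the A–B friction is simply f₁ = P = 261 N.
By Newton's third law B feels 261 N forward from A. With B stationary, the floor's static friction on B balances it: f₂ = 261 N (well within μ_s(m_A+m_B)g = 667.5 N).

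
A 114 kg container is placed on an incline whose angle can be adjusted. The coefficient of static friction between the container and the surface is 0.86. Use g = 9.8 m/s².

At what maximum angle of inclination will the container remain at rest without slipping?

At the slip threshold, m g sin θ = μ_s · m g cos θ, so tan θ = μ_s.
θ_max = arctan(0.86) = 40.7°.

θ_max ≈ 40.7°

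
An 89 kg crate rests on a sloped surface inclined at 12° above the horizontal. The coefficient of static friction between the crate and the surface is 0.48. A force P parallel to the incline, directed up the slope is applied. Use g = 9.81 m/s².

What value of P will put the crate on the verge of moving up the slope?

P ≈ 591 N

At impending motion up the slope, friction acts down-slope at its limit: f = μ_s N.
P is parallel to the surface, so N = m g cos θ = 854 N.
Along the incline: P = m g sin θ + μ_s N = 182 + 0.48×854 = 591 N.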